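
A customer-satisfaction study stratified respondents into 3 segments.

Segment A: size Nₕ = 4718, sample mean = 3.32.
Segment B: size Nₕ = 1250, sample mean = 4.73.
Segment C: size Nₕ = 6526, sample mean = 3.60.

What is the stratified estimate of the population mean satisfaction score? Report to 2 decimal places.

3.61

N = 4718 + 1250 + 6526 = 12494.
The stratified mean weights each stratum mean by its population share Nₕ/N.
Σ Nₕx̄ₕ = 4718·3.32 + 1250·4.73 + 6526·3.60 = 15663.76 + 5912.5 + 23493.6 = 45069.86.
Divide by N: 45069.86 / 12494 = 3.6073... → 3.61.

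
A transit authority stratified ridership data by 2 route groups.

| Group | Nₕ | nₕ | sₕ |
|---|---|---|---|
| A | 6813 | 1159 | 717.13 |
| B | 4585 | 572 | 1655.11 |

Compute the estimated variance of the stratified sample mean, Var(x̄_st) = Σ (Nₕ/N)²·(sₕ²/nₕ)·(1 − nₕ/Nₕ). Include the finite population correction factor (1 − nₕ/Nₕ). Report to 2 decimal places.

N = 11398. Term for each stratum: Wₕ²sₕ²/nₕ·(1−nₕ/Nₕ).
Var(x̄_st) = 131.56769 + 678.27981 = 809.84750 → 809.85.

809.85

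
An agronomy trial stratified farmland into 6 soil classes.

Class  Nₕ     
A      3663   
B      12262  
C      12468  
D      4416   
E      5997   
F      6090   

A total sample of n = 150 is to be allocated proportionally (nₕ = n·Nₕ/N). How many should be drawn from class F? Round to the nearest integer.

Share of class F = 6090/44896 = 0.13565.
Allocate 150 × 0.13565 = 20.347... → 20.

20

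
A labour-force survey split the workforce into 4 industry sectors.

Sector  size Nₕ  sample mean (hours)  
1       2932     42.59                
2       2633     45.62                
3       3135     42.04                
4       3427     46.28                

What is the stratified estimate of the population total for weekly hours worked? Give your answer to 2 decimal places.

Population total = Σ Nₕ·x̄ₕ (each stratum's size times its mean).
2932·42.59 + 2633·45.62 + 3135·42.04 + 3427·46.28 = 124873.88 + 120117.46 + 131795.4 + 158601.56 = 535388.30.

535388.30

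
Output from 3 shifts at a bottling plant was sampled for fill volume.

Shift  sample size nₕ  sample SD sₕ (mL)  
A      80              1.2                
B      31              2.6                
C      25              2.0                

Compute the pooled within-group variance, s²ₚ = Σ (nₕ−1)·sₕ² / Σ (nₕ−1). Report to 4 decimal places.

Degrees of freedom: 79 + 30 + 24 = 133.
Σ(nₕ−1)sₕ² = 79·1.44 + 30·6.76 + 24·4 = 412.56.
s²ₚ = 412.56 / 133 = 3.101955... → 3.1020.

3.1020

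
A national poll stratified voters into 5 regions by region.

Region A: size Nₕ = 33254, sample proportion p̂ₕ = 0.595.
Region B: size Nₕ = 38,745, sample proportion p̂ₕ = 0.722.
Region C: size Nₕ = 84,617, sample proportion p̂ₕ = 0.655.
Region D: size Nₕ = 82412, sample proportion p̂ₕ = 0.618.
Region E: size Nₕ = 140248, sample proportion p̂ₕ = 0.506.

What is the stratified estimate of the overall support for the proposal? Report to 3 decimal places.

N = 33254 + 38745 + 84617 + 82412 + 140248 = 379276.
Overall proportion = Σ (Nₕ/N)·p̂ₕ.
Σ Nₕp̂ₕ = 19786.13 + 27973.89 + 55424.135 + 50930.616 + 70965.488 = 225080.259.
225080.259 / 379276 = 0.59345... → 0.593.

0.593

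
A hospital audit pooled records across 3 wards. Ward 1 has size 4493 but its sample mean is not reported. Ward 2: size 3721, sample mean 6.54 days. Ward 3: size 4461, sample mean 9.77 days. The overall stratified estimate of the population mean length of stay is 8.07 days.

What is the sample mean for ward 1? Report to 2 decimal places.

Σ Nₕx̄ₕ = N·μ, so 4493·x̄_1 = 12675·8.07 − (3721·6.54 + 4461·9.77).
= 102287.25 − 67919.31 = 34367.94.
x̄_1 = 34367.94 / 4493 = 7.6492... → 7.65.

7.65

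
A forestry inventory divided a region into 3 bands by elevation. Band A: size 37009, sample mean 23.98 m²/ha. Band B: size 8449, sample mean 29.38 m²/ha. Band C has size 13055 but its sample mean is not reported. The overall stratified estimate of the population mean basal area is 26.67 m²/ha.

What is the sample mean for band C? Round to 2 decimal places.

32.54

Σ Nₕx̄ₕ = N·μ, so 13055·x̄_C = 58513·26.67 − (37009·23.98 + 8449·29.38).
= 1560541.71 − 1135707.44 = 424834.27.
x̄_C = 424834.27 / 13055 = 32.5419... → 32.54.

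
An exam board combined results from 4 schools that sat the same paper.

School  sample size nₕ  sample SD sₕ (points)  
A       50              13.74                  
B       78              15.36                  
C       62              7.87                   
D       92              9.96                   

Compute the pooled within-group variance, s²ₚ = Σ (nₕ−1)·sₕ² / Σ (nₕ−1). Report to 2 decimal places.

Degrees of freedom: 49 + 77 + 61 + 91 = 278.
Σ(nₕ−1)sₕ² = 49·188.7876 + 77·235.9296 + 61·61.9369 + 91·99.2016 = 40222.6681.
s²ₚ = 40222.6681 / 278 = 144.6859... → 144.69.

144.69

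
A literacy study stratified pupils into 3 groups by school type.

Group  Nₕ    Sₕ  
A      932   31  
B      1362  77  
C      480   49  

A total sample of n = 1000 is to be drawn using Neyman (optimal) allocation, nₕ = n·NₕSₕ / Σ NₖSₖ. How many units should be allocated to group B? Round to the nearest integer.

667

A: NₕSₕ = 932·31 = 28892
B: NₕSₕ = 1362·77 = 104874
C: NₕSₕ = 480·49 = 23520
Σ NₕSₕ = 157286.
n_B = 1000·104874/157286 = 666.773... → 667.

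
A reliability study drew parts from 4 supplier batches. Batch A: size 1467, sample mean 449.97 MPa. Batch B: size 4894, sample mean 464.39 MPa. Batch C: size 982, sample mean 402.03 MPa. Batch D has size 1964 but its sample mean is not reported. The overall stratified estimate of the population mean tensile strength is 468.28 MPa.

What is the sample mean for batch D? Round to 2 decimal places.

Σ Nₕx̄ₕ = N·μ, so 1964·x̄_D = 9307·468.28 − (1467·449.97 + 4894·464.39 + 982·402.03).
= 4358281.96 − 3327624.11 = 1030657.85.
x̄_D = 1030657.85 / 1964 = 524.7749... → 524.77.

524.77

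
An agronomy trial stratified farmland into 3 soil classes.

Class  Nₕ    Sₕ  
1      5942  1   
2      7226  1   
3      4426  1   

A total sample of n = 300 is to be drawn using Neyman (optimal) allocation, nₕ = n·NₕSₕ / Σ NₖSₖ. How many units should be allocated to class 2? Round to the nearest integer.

123

1: NₕSₕ = 5942·1 = 5942
2: NₕSₕ = 7226·1 = 7226
3: NₕSₕ = 4426·1 = 4426
Σ NₕSₕ = 17594.
n_2 = 300·7226/17594 = 123.212... → 123.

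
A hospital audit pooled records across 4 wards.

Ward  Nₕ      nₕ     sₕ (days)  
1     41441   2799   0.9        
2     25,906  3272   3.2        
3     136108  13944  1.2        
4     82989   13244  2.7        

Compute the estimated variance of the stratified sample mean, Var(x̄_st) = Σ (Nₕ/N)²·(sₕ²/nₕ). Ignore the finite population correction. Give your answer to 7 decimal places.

0.0001012

N = 286444. Term for each stratum: Wₕ²sₕ²/nₕ.
Var(x̄_st) = 0.0000060571 + 0.0000255981 + 0.0000233165 + 0.0000462030 = 0.0001011746 → 0.0001012.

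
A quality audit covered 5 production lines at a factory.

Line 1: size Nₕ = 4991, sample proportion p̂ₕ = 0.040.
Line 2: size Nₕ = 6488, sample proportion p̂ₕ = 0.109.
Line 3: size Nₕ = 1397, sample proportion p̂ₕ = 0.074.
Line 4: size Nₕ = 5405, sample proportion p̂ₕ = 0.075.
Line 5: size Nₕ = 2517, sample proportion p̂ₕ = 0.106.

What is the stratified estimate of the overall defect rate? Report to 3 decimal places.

0.081

N = 4991 + 6488 + 1397 + 5405 + 2517 = 20798.
Overall proportion = Σ (Nₕ/N)·p̂ₕ.
Σ Nₕp̂ₕ = 199.64 + 707.192 + 103.378 + 405.375 + 266.802 = 1682.387.
1682.387 / 20798 = 0.08089... → 0.081.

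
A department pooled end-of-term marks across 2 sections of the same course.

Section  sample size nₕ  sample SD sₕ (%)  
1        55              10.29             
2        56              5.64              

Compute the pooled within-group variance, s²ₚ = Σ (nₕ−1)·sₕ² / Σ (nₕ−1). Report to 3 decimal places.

1: (55−1)·10.29² = 54·105.8841 = 5717.7414
2: (56−1)·5.64² = 55·31.8096 = 1749.528
Numerator = 7467.2694; denominator = Σ(nₕ−1) = 109.
s²ₚ = 7467.2694/109 = 68.50706... → 68.507.

68.507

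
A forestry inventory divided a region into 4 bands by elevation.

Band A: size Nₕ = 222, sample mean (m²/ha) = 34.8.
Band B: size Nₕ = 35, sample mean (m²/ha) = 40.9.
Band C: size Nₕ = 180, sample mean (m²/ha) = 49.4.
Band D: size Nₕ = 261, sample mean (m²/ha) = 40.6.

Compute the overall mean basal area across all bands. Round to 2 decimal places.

x̄_st = (Σ Nₕx̄ₕ) / (Σ Nₕ) = (222·34.8 + 35·40.9 + 180·49.4 + 261·40.6) / 698
= 28645.7 / 698 = 41.0397... → 41.04.

41.04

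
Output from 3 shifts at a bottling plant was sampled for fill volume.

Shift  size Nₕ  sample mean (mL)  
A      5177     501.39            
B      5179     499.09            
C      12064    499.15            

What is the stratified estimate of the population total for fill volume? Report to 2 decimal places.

11202228.74

A: 5177·501.39 = 2595696.03
B: 5179·499.09 = 2584787.11
C: 12064·499.15 = 6021745.6
τ̂ = Σ Nₕx̄ₕ = 11202228.74.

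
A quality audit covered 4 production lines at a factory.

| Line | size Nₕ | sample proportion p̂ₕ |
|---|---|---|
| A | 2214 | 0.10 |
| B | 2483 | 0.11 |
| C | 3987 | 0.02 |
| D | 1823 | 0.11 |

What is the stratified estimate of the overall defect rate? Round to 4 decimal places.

0.0737

N = 2214 + 2483 + 3987 + 1823 = 10507.
Overall proportion = Σ (Nₕ/N)·p̂ₕ.
Σ Nₕp̂ₕ = 221.4 + 273.13 + 79.74 + 200.53 = 774.8.
774.8 / 10507 = 0.073741... → 0.0737.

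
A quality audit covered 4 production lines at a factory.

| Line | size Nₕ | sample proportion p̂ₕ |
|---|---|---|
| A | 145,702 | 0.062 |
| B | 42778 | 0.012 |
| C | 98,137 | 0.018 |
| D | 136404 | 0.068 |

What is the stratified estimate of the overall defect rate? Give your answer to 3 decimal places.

N = 145702 + 42778 + 98137 + 136404 = 423021.
Overall proportion = Σ (Nₕ/N)·p̂ₕ.
Σ Nₕp̂ₕ = 9033.524 + 513.336 + 1766.466 + 9275.472 = 20588.798.
20588.798 / 423021 = 0.04867... → 0.049.

0.049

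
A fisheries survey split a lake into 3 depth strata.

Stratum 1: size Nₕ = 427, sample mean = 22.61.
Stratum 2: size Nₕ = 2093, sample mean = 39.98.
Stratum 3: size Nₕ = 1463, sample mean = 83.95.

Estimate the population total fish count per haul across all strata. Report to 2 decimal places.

216151.46

1: 427·22.61 = 9654.47
2: 2093·39.98 = 83678.14
3: 1463·83.95 = 122818.85
τ̂ = Σ Nₕx̄ₕ = 216151.46.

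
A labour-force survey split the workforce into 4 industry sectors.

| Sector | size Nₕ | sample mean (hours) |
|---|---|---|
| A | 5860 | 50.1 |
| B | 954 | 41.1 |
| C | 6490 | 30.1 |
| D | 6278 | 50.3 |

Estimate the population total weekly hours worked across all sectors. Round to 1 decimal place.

A: 5860·50.1 = 293586
B: 954·41.1 = 39209.4
C: 6490·30.1 = 195349
D: 6278·50.3 = 315783.4
τ̂ = Σ Nₕx̄ₕ = 843927.8.

843927.8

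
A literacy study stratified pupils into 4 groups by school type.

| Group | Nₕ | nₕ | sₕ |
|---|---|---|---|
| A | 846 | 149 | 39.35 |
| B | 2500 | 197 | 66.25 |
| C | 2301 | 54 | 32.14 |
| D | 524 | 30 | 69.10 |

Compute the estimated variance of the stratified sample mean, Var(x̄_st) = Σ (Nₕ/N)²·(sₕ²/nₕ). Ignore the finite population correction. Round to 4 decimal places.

7.6591

N = 6171; Wₕ = Nₕ/N.
group A: (846/6171)²·39.35²/149 = 0.1953138
group B: (2500/6171)²·66.25²/197 = 3.6565748
group C: (2301/6171)²·32.14²/54 = 2.6596233
group D: (524/6171)²·69.10²/30 = 1.1475889
Sum = 7.6591007 → 7.6591.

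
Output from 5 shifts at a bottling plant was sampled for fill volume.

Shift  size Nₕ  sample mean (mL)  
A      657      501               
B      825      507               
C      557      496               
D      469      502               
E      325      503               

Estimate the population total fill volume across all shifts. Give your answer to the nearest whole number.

1422617

Population total = Σ Nₕ·x̄ₕ (each stratum's size times its mean).
657·501 + 825·507 + 557·496 + 469·502 + 325·503 = 329157 + 418275 + 276272 + 235438 + 163475 = 1422617.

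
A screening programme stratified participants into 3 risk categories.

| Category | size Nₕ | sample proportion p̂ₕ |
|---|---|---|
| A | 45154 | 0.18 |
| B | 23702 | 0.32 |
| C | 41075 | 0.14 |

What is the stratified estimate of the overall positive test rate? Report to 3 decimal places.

Wₕ = Nₕ/N with N = 109931: 0.4107, 0.2156, 0.3736.
p̂_st = 0.4107·0.18 + 0.2156·0.32 + 0.3736·0.14 ≈ 0.19524... → 0.195.

0.195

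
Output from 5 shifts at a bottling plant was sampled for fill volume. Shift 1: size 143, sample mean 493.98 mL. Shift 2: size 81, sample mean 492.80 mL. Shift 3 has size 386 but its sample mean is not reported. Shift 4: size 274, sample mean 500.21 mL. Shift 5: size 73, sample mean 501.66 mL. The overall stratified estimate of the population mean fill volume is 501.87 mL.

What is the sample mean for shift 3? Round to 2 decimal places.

N = 143 + 81 + 386 + 274 + 73 = 957.
Overall total = μ·N = 501.87·957 = 480289.59.
Subtract the known strata: 143·493.98 + 81·492.80 + 274·500.21 + 73·501.66 = 284234.66.
Remaining total for shift 3: 480289.59 − 284234.66 = 196054.93.
Divide by its size: 196054.93 / 386 = 507.9143... → 507.91.

507.91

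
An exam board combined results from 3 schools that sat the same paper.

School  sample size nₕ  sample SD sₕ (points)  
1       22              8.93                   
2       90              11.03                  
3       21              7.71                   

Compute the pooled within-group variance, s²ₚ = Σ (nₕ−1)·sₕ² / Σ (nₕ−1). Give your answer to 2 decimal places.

Degrees of freedom: 21 + 89 + 20 = 130.
Σ(nₕ−1)sₕ² = 21·79.7449 + 89·121.6609 + 20·59.4441 = 13691.345.
s²ₚ = 13691.345 / 130 = 105.3180... → 105.32.

105.32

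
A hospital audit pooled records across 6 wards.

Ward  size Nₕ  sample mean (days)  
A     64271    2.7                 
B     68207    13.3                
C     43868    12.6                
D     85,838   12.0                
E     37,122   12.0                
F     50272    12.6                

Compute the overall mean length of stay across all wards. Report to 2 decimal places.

10.71

N = 64271 + 68207 + 43868 + 85838 + 37122 + 50272 = 349578.
Overall mean = Σ (Nₕ/N)·x̄ₕ — weight by population share, not a simple average.
Σ Nₕx̄ₕ = 64271·2.7 + 68207·13.3 + 43868·12.6 + 85838·12.0 + 37122·12.0 + 50272·12.6 = 173531.7 + 907153.1 + 552736.8 + 1030056 + 445464 + 633427.2 = 3742368.8.
Divide by N: 3742368.8 / 349578 = 10.7054... → 10.71.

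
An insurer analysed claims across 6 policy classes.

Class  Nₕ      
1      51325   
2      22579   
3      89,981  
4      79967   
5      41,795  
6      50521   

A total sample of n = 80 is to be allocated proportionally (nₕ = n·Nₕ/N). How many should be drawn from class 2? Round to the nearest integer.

5

N = 51325 + 22579 + 89981 + 79967 + 41795 + 50521 = 336168.
n_2 = 80·22579/336168 = 5.373... → 5.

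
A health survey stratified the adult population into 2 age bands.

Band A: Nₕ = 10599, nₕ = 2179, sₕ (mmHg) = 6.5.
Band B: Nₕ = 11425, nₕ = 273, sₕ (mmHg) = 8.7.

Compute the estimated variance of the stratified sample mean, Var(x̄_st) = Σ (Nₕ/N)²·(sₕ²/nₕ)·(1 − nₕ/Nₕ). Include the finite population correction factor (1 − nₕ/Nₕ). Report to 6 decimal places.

0.076394

N = 22024. Term for each stratum: Wₕ²sₕ²/nₕ·(1−nₕ/Nₕ).
Var(x̄_st) = 0.003567419 + 0.072827002 = 0.076394420 → 0.076394.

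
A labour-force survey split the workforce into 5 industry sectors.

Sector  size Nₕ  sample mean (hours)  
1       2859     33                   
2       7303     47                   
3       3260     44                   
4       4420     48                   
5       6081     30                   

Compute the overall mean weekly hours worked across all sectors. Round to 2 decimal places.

40.78

N = 2859 + 7303 + 3260 + 4420 + 6081 = 23923.
Weight each subgroup mean by Nₕ/N and sum.
Σ Nₕx̄ₕ = 2859·33 + 7303·47 + 3260·44 + 4420·48 + 6081·30 = 94347 + 343241 + 143440 + 212160 + 182430 = 975618.
Divide by N: 975618 / 23923 = 40.7816... → 40.78.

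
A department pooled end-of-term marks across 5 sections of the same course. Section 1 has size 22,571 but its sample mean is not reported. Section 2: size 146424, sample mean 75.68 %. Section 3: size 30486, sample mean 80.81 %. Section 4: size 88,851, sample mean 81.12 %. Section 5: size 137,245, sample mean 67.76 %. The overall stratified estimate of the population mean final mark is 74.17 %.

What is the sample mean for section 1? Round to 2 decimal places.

67.02

Σ Nₕx̄ₕ = N·μ, so 22571·x̄_1 = 425577·74.17 − (146424·75.68 + 30486·80.81 + 88851·81.12 + 137245·67.76).
= 31565046.09 − 30052256.3 = 1512789.79.
x̄_1 = 1512789.79 / 22571 = 67.0236... → 67.02.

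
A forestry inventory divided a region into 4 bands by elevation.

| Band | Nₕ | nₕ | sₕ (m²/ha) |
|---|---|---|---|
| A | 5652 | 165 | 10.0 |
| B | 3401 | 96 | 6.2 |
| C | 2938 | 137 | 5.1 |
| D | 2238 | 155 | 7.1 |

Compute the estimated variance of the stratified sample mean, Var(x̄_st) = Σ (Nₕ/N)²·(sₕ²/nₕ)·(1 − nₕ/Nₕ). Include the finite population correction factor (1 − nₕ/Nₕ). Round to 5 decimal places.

N = 14229; Wₕ = Nₕ/N.
band A: (5652/14229)²·10.0²/165·(1 − 165/5652) = 0.09283343
band B: (3401/14229)²·6.2²/96·(1 − 96/3401) = 0.02223010
band C: (2938/14229)²·5.1²/137·(1 − 137/2938) = 0.00771678
band D: (2238/14229)²·7.1²/155·(1 − 155/2238) = 0.00748834
Sum = 0.13026865 → 0.13027.

0.13027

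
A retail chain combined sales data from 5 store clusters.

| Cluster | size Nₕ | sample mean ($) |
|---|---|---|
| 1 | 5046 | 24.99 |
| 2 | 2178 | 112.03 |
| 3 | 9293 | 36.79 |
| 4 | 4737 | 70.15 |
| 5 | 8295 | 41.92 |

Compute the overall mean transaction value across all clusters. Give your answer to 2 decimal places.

47.11

N = 29549; weights Wₕ = Nₕ/N = (0.1708, 0.0737, 0.3145, 0.1603, 0.2807).
x̄_st = Σ Wₕ·x̄ₕ = 0.1708·24.99 + 0.0737·112.03 + 0.3145·36.79 + 0.1603·70.15 + 0.2807·41.92 ≈ 47.1088...
→ 47.11.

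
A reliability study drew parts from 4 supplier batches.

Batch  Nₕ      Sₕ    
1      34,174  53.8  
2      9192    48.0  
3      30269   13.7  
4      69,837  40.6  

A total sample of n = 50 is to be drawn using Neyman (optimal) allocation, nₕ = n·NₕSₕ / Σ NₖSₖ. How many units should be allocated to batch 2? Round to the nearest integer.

4

Σ NₕSₕ = 34174·53.8 + 9192·48.0 + 30269·13.7 + 69837·40.6 = 5529844.7.
Share for 2: 441216/5529844.7 = 0.07979.
n_2 = 50 × 0.07979 = 3.989... → 4.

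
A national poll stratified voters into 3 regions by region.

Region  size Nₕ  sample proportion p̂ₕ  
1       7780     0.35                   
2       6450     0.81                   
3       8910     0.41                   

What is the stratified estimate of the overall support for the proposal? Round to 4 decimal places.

0.5013

Wₕ = Nₕ/N with N = 23140: 0.3362, 0.2787, 0.3850.
p̂_st = 0.3362·0.35 + 0.2787·0.81 + 0.3850·0.41 ≈ 0.501322... → 0.5013.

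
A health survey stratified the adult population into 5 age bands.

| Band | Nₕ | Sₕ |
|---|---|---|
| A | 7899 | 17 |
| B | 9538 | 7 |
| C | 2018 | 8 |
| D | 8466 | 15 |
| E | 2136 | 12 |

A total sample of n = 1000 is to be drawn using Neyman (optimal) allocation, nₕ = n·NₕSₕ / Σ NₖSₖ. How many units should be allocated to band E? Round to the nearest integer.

69

Σ NₕSₕ = 7899·17 + 9538·7 + 2018·8 + 8466·15 + 2136·12 = 369815.
Share for E: 25632/369815 = 0.06931.
n_E = 1000 × 0.06931 = 69.310... → 69.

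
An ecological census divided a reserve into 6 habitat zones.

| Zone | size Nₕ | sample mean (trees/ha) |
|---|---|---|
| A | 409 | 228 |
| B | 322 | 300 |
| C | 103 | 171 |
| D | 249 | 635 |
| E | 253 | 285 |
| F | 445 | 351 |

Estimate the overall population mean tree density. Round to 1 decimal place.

x̄_st = (Σ Nₕx̄ₕ) / (Σ Nₕ) = (409·228 + 322·300 + 103·171 + 249·635 + 253·285 + 445·351) / 1781
= 593880 / 1781 = 333.453... → 333.5.

333.5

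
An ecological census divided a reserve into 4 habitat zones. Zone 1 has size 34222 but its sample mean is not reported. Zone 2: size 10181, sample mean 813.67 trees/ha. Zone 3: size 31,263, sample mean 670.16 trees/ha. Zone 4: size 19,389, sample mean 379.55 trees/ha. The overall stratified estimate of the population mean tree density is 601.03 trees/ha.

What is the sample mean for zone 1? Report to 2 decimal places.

N = 34222 + 10181 + 31263 + 19389 = 95055.
Overall total = μ·N = 601.03·95055 = 57130906.65.
Subtract the known strata: 10181·813.67 + 31263·670.16 + 19389·379.55 = 36594281.3.
Remaining total for zone 1: 57130906.65 − 36594281.3 = 20536625.35.
Divide by its size: 20536625.35 / 34222 = 600.1001... → 600.10.

600.10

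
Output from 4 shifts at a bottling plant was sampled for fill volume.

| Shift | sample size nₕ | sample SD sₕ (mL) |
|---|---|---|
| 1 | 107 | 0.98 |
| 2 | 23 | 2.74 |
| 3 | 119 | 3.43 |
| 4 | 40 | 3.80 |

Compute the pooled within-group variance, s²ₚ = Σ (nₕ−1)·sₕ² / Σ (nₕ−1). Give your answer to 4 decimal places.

7.7838

Degrees of freedom: 106 + 22 + 118 + 39 = 285.
Σ(nₕ−1)sₕ² = 106·0.9604 + 22·7.5076 + 118·11.7649 + 39·14.44 = 2218.3878.
s²ₚ = 2218.3878 / 285 = 7.783817... → 7.7838.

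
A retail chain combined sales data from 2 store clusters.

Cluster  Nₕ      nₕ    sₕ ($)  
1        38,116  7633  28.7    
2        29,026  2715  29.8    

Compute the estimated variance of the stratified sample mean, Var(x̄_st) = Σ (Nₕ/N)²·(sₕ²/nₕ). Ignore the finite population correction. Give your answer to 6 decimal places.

N = 67142. Term for each stratum: Wₕ²sₕ²/nₕ.
Var(x̄_st) = 0.034777201 + 0.061129174 = 0.095906375 → 0.095906.

0.095906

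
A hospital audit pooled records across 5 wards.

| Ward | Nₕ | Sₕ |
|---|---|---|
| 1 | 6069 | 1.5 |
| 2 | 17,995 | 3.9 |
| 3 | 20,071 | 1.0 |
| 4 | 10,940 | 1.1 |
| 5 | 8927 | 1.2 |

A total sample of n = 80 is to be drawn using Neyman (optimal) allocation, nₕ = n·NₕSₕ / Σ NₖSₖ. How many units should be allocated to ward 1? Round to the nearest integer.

6

Σ NₕSₕ = 6069·1.5 + 17995·3.9 + 20071·1.0 + 10940·1.1 + 8927·1.2 = 122101.4.
Share for 1: 9103.5/122101.4 = 0.07456.
n_1 = 80 × 0.07456 = 5.965... → 6.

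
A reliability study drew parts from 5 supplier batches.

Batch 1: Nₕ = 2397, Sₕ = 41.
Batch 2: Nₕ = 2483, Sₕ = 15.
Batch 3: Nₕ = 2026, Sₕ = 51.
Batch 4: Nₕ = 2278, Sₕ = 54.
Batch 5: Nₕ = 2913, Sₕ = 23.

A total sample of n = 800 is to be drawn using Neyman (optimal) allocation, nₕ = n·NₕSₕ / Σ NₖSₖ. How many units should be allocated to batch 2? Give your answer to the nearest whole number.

69

Σ NₕSₕ = 2397·41 + 2483·15 + 2026·51 + 2278·54 + 2913·23 = 428859.
Share for 2: 37245/428859 = 0.08685.
n_2 = 800 × 0.08685 = 69.477... → 69.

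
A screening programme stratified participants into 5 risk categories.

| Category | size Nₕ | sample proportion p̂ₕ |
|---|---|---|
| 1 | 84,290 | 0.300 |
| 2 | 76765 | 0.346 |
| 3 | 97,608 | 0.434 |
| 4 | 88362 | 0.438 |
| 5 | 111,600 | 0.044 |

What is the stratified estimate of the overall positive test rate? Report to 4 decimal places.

N = 84290 + 76765 + 97608 + 88362 + 111600 = 458625.
Overall proportion = Σ (Nₕ/N)·p̂ₕ.
Σ Nₕp̂ₕ = 25287 + 26560.69 + 42361.872 + 38702.556 + 4910.4 = 137822.518.
137822.518 / 458625 = 0.300512... → 0.3005.

0.3005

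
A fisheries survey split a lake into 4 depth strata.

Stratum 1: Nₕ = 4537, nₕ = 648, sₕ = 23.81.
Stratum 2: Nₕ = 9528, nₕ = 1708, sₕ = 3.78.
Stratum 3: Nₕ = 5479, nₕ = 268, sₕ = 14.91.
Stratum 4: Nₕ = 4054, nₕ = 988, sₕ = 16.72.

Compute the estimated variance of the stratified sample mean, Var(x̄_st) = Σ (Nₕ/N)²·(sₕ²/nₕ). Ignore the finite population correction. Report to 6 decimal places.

N = 23598. Term for each stratum: Wₕ²sₕ²/nₕ.
Var(x̄_st) = 0.032339325 + 0.001363794 + 0.044717004 + 0.008350889 = 0.086771012 → 0.086771.

0.086771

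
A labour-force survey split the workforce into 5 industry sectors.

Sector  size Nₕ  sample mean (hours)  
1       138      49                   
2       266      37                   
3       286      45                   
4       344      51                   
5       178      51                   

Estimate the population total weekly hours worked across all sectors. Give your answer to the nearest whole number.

1: 138·49 = 6762
2: 266·37 = 9842
3: 286·45 = 12870
4: 344·51 = 17544
5: 178·51 = 9078
τ̂ = Σ Nₕx̄ₕ = 56096.

56096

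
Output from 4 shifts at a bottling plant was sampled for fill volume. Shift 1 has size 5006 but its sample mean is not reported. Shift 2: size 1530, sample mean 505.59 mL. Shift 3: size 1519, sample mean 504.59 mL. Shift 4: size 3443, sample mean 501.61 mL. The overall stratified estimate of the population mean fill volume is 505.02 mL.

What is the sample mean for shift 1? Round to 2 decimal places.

507.32

Σ Nₕx̄ₕ = N·μ, so 5006·x̄_1 = 11498·505.02 − (1530·505.59 + 1519·504.59 + 3443·501.61).
= 5806719.96 − 3267068.14 = 2539651.82.
x̄_1 = 2539651.82 / 5006 = 507.3216... → 507.32.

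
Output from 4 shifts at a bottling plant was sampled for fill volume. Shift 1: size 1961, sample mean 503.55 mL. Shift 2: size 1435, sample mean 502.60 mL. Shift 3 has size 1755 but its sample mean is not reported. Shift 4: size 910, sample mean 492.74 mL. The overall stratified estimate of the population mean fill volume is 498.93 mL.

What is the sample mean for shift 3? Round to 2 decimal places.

493.98

N = 1961 + 1435 + 1755 + 910 = 6061.
Overall total = μ·N = 498.93·6061 = 3024014.73.
Subtract the known strata: 1961·503.55 + 1435·502.60 + 910·492.74 = 2157085.95.
Remaining total for shift 3: 3024014.73 − 2157085.95 = 866928.78.
Divide by its size: 866928.78 / 1755 = 493.9765... → 493.98.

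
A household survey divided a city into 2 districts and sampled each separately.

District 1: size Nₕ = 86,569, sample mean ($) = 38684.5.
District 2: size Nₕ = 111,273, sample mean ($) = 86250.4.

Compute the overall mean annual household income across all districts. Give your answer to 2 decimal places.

N = 197842; weights Wₕ = Nₕ/N = (0.4376, 0.5624).
x̄_st = Σ Wₕ·x̄ₕ = 0.4376·38684.5 + 0.5624·86250.4 ≈ 65437.1632...
→ 65437.16.

65437.16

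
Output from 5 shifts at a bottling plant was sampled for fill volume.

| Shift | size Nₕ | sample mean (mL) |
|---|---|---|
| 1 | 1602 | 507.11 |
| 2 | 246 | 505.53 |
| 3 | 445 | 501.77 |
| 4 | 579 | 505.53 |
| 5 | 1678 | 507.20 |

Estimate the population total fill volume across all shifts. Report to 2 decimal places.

2303821.72

1: 1602·507.11 = 812390.22
2: 246·505.53 = 124360.38
3: 445·501.77 = 223287.65
4: 579·505.53 = 292701.87
5: 1678·507.20 = 851081.6
τ̂ = Σ Nₕx̄ₕ = 2303821.72.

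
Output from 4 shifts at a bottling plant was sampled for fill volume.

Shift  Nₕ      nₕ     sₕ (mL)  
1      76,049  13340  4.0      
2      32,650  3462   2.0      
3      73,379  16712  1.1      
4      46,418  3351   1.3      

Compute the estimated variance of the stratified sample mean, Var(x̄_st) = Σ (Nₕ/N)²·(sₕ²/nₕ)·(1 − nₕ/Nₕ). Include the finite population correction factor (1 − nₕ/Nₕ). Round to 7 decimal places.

0.0001557

N = 228496; Wₕ = Nₕ/N.
shift 1: (76049/228496)²·4.0²/13340·(1 − 13340/76049) = 0.0001095545
shift 2: (32650/228496)²·2.0²/3462·(1 − 3462/32650) = 0.0000210894
shift 3: (73379/228496)²·1.1²/16712·(1 − 16712/73379) = 0.0000057664
shift 4: (46418/228496)²·1.3²/3351·(1 − 3351/46418) = 0.0000193102
Sum = 0.0001557204 → 0.0001557.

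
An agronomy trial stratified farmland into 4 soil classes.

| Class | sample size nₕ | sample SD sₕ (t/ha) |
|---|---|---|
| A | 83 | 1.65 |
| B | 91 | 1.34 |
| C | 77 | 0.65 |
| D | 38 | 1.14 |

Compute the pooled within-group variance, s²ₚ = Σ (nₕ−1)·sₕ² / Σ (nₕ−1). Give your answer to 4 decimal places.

1.6317

Degrees of freedom: 82 + 90 + 76 + 37 = 285.
Σ(nₕ−1)sₕ² = 82·2.7225 + 90·1.7956 + 76·0.4225 + 37·1.2996 = 465.0442.
s²ₚ = 465.0442 / 285 = 1.631734... → 1.6317.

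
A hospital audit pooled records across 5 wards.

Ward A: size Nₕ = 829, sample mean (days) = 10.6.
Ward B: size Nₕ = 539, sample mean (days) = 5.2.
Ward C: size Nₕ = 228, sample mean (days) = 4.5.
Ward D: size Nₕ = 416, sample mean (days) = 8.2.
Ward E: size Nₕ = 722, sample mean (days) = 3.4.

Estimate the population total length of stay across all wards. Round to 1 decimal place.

18482.2

Population total = Σ Nₕ·x̄ₕ (each stratum's size times its mean).
829·10.6 + 539·5.2 + 228·4.5 + 416·8.2 + 722·3.4 = 8787.4 + 2802.8 + 1026 + 3411.2 + 2454.8 = 18482.2.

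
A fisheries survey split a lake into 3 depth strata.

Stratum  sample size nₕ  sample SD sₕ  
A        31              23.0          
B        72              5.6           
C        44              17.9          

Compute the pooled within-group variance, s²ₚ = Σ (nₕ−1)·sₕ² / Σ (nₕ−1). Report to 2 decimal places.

Degrees of freedom: 30 + 71 + 43 = 144.
Σ(nₕ−1)sₕ² = 30·529 + 71·31.36 + 43·320.41 = 31874.19.
s²ₚ = 31874.19 / 144 = 221.3485... → 221.35.

221.35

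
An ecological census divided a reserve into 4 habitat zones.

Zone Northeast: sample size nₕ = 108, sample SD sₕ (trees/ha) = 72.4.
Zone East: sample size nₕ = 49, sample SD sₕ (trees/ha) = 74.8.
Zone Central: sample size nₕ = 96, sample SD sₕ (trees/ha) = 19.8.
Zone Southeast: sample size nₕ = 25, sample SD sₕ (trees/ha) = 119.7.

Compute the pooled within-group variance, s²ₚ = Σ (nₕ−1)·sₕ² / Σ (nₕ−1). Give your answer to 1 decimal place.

4418.1

Degrees of freedom: 107 + 48 + 95 + 24 = 274.
Σ(nₕ−1)sₕ² = 107·5241.76 + 48·5595.04 + 95·392.04 + 24·14328.09 = 1210548.2.
s²ₚ = 1210548.2 / 274 = 4418.059... → 4418.1.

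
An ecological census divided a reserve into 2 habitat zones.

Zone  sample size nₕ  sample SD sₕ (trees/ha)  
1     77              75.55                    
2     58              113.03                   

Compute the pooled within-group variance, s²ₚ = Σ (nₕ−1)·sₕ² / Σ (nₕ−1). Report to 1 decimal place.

8736.9

Degrees of freedom: 76 + 57 = 133.
Σ(nₕ−1)sₕ² = 76·5707.8025 + 57·12775.7809 = 1162012.5013.
s²ₚ = 1162012.5013 / 133 = 8736.936... → 8736.9.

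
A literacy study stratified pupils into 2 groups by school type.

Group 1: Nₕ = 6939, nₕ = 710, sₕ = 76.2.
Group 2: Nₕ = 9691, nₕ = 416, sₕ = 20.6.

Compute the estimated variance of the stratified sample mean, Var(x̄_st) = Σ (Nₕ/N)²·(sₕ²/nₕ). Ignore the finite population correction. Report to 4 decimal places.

N = 16630; Wₕ = Nₕ/N.
group 1: (6939/16630)²·76.2²/710 = 1.4238390
group 2: (9691/16630)²·20.6²/416 = 0.3464127
Sum = 1.7702516 → 1.7703.

1.7703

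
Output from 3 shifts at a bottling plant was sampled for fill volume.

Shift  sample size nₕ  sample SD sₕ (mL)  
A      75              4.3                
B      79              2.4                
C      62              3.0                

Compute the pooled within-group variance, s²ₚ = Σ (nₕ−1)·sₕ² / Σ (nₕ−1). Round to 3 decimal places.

11.111

Degrees of freedom: 74 + 78 + 61 = 213.
Σ(nₕ−1)sₕ² = 74·18.49 + 78·5.76 + 61·9 = 2366.54.
s²ₚ = 2366.54 / 213 = 11.11052... → 11.111.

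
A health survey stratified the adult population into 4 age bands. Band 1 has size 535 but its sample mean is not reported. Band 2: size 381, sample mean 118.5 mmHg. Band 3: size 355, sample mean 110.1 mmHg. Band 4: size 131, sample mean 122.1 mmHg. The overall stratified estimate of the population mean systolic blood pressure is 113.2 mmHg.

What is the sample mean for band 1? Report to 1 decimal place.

109.3

N = 535 + 381 + 355 + 131 = 1402.
Overall total = μ·N = 113.2·1402 = 158706.4.
Subtract the known strata: 381·118.5 + 355·110.1 + 131·122.1 = 100229.1.
Remaining total for band 1: 158706.4 − 100229.1 = 58477.3.
Divide by its size: 58477.3 / 535 = 109.303... → 109.3.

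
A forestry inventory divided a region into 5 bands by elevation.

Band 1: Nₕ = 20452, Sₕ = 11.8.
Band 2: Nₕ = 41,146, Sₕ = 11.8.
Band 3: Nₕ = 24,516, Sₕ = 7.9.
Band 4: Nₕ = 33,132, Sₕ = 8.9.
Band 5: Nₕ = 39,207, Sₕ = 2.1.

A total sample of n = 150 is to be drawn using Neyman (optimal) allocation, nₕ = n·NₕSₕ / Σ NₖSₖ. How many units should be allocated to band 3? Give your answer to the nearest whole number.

22

Σ NₕSₕ = 20452·11.8 + 41146·11.8 + 24516·7.9 + 33132·8.9 + 39207·2.1 = 1297742.3.
Share for 3: 193676.4/1297742.3 = 0.14924.
n_3 = 150 × 0.14924 = 22.386... → 22.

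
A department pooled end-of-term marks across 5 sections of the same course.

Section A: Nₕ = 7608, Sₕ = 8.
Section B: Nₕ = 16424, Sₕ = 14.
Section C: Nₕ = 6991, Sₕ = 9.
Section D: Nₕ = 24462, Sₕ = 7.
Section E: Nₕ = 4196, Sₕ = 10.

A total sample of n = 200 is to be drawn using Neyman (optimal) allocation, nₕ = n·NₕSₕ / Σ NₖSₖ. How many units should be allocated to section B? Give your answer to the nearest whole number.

81

A: NₕSₕ = 7608·8 = 60864
B: NₕSₕ = 16424·14 = 229936
C: NₕSₕ = 6991·9 = 62919
D: NₕSₕ = 24462·7 = 171234
E: NₕSₕ = 4196·10 = 41960
Σ NₕSₕ = 566913.
n_B = 200·229936/566913 = 81.119... → 81.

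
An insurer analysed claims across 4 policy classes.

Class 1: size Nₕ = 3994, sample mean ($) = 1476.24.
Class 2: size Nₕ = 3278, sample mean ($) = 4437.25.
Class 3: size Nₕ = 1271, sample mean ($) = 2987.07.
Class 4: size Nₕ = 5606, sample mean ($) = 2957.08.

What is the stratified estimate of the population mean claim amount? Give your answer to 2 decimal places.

x̄_st = (Σ Nₕx̄ₕ) / (Σ Nₕ) = (3994·1476.24 + 3278·4437.25 + 1271·2987.07 + 5606·2957.08) / 14149
= 40815364.51 / 14149 = 2884.6819... → 2884.68.

2884.68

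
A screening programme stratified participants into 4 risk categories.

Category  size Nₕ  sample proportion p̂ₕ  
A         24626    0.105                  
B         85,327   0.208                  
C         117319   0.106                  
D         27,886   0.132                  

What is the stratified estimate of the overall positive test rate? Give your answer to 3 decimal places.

0.143

Wₕ = Nₕ/N with N = 255158: 0.0965, 0.3344, 0.4598, 0.1093.
p̂_st = 0.0965·0.105 + 0.3344·0.208 + 0.4598·0.106 + 0.1093·0.132 ≈ 0.14285... → 0.143.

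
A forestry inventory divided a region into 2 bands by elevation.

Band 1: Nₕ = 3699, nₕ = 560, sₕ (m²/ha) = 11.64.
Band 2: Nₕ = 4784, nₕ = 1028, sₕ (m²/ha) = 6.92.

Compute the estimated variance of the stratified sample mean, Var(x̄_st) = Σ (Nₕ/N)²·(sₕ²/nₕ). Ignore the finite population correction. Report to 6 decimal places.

N = 8483. Term for each stratum: Wₕ²sₕ²/nₕ.
Var(x̄_st) = 0.046003160 + 0.014815028 = 0.060818188 → 0.060818.

0.060818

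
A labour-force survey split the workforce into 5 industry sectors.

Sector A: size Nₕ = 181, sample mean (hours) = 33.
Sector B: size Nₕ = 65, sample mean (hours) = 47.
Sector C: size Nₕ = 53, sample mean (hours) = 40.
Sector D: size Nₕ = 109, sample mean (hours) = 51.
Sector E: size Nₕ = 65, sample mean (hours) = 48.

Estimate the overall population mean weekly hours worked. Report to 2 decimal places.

41.92

x̄_st = (Σ Nₕx̄ₕ) / (Σ Nₕ) = (181·33 + 65·47 + 53·40 + 109·51 + 65·48) / 473
= 19827 / 473 = 41.9175... → 41.92.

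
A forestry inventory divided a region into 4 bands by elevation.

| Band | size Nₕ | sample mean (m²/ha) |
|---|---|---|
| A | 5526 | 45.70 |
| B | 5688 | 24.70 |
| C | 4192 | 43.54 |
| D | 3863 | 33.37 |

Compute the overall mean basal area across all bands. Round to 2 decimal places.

x̄_st = (Σ Nₕx̄ₕ) / (Σ Nₕ) = (5526·45.70 + 5688·24.70 + 4192·43.54 + 3863·33.37) / 19269
= 704459.79 / 19269 = 36.5592... → 36.56.

36.56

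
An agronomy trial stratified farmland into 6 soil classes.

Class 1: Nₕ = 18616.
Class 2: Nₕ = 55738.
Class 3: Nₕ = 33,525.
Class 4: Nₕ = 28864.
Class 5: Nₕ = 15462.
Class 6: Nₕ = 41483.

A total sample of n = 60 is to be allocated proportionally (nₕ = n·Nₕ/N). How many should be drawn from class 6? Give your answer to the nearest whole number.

Share of class 6 = 41483/193688 = 0.21417.
Allocate 60 × 0.21417 = 12.850... → 13.

13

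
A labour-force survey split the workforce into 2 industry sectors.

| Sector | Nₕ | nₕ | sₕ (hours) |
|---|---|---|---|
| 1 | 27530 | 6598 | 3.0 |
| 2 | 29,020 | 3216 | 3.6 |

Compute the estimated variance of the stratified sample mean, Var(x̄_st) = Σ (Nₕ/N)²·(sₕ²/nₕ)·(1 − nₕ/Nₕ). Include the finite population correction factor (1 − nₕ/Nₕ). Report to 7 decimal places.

N = 56550. Term for each stratum: Wₕ²sₕ²/nₕ·(1−nₕ/Nₕ).
Var(x̄_st) = 0.0002458000 + 0.0009436440 = 0.0011894440 → 0.0011894.

0.0011894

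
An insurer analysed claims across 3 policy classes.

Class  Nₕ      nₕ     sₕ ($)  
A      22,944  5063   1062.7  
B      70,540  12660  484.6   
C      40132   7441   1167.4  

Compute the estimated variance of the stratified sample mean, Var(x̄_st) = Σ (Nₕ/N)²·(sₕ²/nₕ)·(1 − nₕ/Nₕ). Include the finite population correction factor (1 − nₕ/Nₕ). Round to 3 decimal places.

22.827

N = 133616; Wₕ = Nₕ/N.
class A: (22944/133616)²·1062.7²/5063·(1 − 5063/22944) = 5.125750
class B: (70540/133616)²·484.6²/12660·(1 − 12660/70540) = 4.242093
class C: (40132/133616)²·1167.4²/7441·(1 − 7441/40132) = 13.458918
Sum = 22.826761 → 22.827.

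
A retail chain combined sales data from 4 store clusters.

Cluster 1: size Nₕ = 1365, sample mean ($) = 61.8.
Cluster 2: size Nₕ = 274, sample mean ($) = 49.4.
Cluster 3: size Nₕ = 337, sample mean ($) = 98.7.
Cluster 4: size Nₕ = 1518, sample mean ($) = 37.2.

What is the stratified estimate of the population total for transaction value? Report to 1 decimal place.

1: 1365·61.8 = 84357
2: 274·49.4 = 13535.6
3: 337·98.7 = 33261.9
4: 1518·37.2 = 56469.6
τ̂ = Σ Nₕx̄ₕ = 187624.1.

187624.1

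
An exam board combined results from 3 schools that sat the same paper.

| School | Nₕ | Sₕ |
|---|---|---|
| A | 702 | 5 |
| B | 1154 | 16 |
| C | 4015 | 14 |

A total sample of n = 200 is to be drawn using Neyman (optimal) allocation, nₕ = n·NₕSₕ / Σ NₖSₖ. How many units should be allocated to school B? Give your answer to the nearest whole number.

Σ NₕSₕ = 702·5 + 1154·16 + 4015·14 = 78184.
Share for B: 18464/78184 = 0.23616.
n_B = 200 × 0.23616 = 47.232... → 47.

47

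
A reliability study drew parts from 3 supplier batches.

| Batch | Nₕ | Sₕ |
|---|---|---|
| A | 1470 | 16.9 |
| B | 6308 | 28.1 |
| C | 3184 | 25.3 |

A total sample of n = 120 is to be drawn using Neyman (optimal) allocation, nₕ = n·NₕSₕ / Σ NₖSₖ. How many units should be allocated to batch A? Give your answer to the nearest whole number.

11

A: NₕSₕ = 1470·16.9 = 24843
B: NₕSₕ = 6308·28.1 = 177254.8
C: NₕSₕ = 3184·25.3 = 80555.2
Σ NₕSₕ = 282653.
n_A = 120·24843/282653 = 10.547... → 11.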